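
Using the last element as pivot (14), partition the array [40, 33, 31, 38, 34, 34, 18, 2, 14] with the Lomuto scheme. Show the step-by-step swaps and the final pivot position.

Lomuto partition with pivot = 14:

Initial array: [40, 33, 31, 38, 34, 34, 18, 2, 14]

arr[0]=40 > 14: no swap
arr[1]=33 > 14: no swap
arr[2]=31 > 14: no swap
arr[3]=38 > 14: no swap
arr[4]=34 > 14: no swap
arr[5]=34 > 14: no swap
arr[6]=18 > 14: no swap
arr[7]=2 <= 14: swap with position 0, array becomes [2, 33, 31, 38, 34, 34, 18, 40, 14]

Place pivot at position 1: [2, 14, 31, 38, 34, 34, 18, 40, 33]
Pivot position: 1

After partitioning with pivot 14, the array becomes [2, 14, 31, 38, 34, 34, 18, 40, 33]. The pivot is placed at index 1. All elements to the left of the pivot are <= 14, and all elements to the right are > 14.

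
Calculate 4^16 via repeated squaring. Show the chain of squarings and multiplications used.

Computing 4^16 by squaring (build up from 4^1; each line after the first costs one multiplication):

4^1 = 4
4^2 = (4^1)^2 = 4^2 = 16
4^4 = (4^2)^2 = 16^2 = 256
4^8 = (4^4)^2 = 256^2 = 65536
4^16 = (4^8)^2 = 65536^2 = 4294967296

Result: 4294967296
Multiplications needed: 4 (4 lines after 4^1)

4^16 = 4294967296. Using exponentiation by squaring, this requires 4 multiplications. The key idea: if the exponent is even, square the half-power; if odd, multiply by the base once.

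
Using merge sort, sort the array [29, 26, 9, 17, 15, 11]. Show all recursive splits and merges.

Merge sort trace:

Split: [29, 26, 9, 17, 15, 11] -> [29, 26, 9] and [17, 15, 11]
  Split: [29, 26, 9] -> [29] and [26, 9]
    Split: [26, 9] -> [26] and [9]
    Merge: [26] + [9] -> [9, 26]
  Merge: [29] + [9, 26] -> [9, 26, 29]
  Split: [17, 15, 11] -> [17] and [15, 11]
    Split: [15, 11] -> [15] and [11]
    Merge: [15] + [11] -> [11, 15]
  Merge: [17] + [11, 15] -> [11, 15, 17]
Merge: [9, 26, 29] + [11, 15, 17] -> [9, 11, 15, 17, 26, 29]

Final sorted array: [9, 11, 15, 17, 26, 29]

The merge sort proceeds by recursively splitting the array and merging sorted halves.
After all merges, the sorted array is [9, 11, 15, 17, 26, 29].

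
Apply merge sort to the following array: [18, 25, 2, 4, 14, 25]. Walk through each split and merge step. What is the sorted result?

Merge sort trace:

Split: [18, 25, 2, 4, 14, 25] -> [18, 25, 2] and [4, 14, 25]
  Split: [18, 25, 2] -> [18] and [25, 2]
    Split: [25, 2] -> [25] and [2]
    Merge: [25] + [2] -> [2, 25]
  Merge: [18] + [2, 25] -> [2, 18, 25]
  Split: [4, 14, 25] -> [4] and [14, 25]
    Split: [14, 25] -> [14] and [25]
    Merge: [14] + [25] -> [14, 25]
  Merge: [4] + [14, 25] -> [4, 14, 25]
Merge: [2, 18, 25] + [4, 14, 25] -> [2, 4, 14, 18, 25, 25]

Final sorted array: [2, 4, 14, 18, 25, 25]

The merge sort proceeds by recursively splitting the array and merging sorted halves.
After all merges, the sorted array is [2, 4, 14, 18, 25, 25].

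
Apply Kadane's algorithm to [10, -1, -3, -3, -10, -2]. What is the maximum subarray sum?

Using Kadane's algorithm on [10, -1, -3, -3, -10, -2]:

Scanning through the array:
Position 1 (value -1): max_ending_here = 9, max_so_far = 10
Position 2 (value -3): max_ending_here = 6, max_so_far = 10
Position 3 (value -3): max_ending_here = 3, max_so_far = 10
Position 4 (value -10): max_ending_here = -7, max_so_far = 10
Position 5 (value -2): max_ending_here = -2, max_so_far = 10

Maximum subarray: [10]
Maximum sum: 10

The maximum subarray is [10] with sum 10. This subarray runs from index 0 to index 0.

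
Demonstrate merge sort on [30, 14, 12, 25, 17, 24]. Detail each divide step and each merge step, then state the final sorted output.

Merge sort trace:

Split: [30, 14, 12, 25, 17, 24] -> [30, 14, 12] and [25, 17, 24]
  Split: [30, 14, 12] -> [30] and [14, 12]
    Split: [14, 12] -> [14] and [12]
    Merge: [14] + [12] -> [12, 14]
  Merge: [30] + [12, 14] -> [12, 14, 30]
  Split: [25, 17, 24] -> [25] and [17, 24]
    Split: [17, 24] -> [17] and [24]
    Merge: [17] + [24] -> [17, 24]
  Merge: [25] + [17, 24] -> [17, 24, 25]
Merge: [12, 14, 30] + [17, 24, 25] -> [12, 14, 17, 24, 25, 30]

Final sorted array: [12, 14, 17, 24, 25, 30]

The merge sort proceeds by recursively splitting the array and merging sorted halves.
After all merges, the sorted array is [12, 14, 17, 24, 25, 30].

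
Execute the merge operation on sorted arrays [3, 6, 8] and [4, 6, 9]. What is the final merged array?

Merging process:

Compare 3 vs 4: take 3 from left. Merged: [3]
Compare 6 vs 4: take 4 from right. Merged: [3, 4]
Compare 6 vs 6: take 6 from left. Merged: [3, 4, 6]
Compare 8 vs 6: take 6 from right. Merged: [3, 4, 6, 6]
Compare 8 vs 9: take 8 from left. Merged: [3, 4, 6, 6, 8]
Append remaining from right: [9]. Merged: [3, 4, 6, 6, 8, 9]

Final merged array: [3, 4, 6, 6, 8, 9]
Total comparisons: 5

The merged array is [3, 4, 6, 6, 8, 9], requiring 5 comparisons. The merge step runs in O(n) time where n is the total number of elements.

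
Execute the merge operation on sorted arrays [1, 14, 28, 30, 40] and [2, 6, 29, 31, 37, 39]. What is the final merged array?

Merging process:

Compare 1 vs 2: take 1 from left. Merged: [1]
Compare 14 vs 2: take 2 from right. Merged: [1, 2]
Compare 14 vs 6: take 6 from right. Merged: [1, 2, 6]
Compare 14 vs 29: take 14 from left. Merged: [1, 2, 6, 14]
Compare 28 vs 29: take 28 from left. Merged: [1, 2, 6, 14, 28]
Compare 30 vs 29: take 29 from right. Merged: [1, 2, 6, 14, 28, 29]
Compare 30 vs 31: take 30 from left. Merged: [1, 2, 6, 14, 28, 29, 30]
Compare 40 vs 31: take 31 from right. Merged: [1, 2, 6, 14, 28, 29, 30, 31]
Compare 40 vs 37: take 37 from right. Merged: [1, 2, 6, 14, 28, 29, 30, 31, 37]
Compare 40 vs 39: take 39 from right. Merged: [1, 2, 6, 14, 28, 29, 30, 31, 37, 39]
Append remaining from left: [40]. Merged: [1, 2, 6, 14, 28, 29, 30, 31, 37, 39, 40]

Final merged array: [1, 2, 6, 14, 28, 29, 30, 31, 37, 39, 40]
Total comparisons: 10

The merged array is [1, 2, 6, 14, 28, 29, 30, 31, 37, 39, 40], requiring 10 comparisons. The merge step runs in O(n) time where n is the total number of elements.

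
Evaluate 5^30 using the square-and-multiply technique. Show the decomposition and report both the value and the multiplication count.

Computing 5^30 by squaring (build up from 5^1; each line after the first costs one multiplication):

5^1 = 5
5^2 = (5^1)^2 = 5^2 = 25
5^3 = 5 * 5^2 = 5 * 25 = 125
5^6 = (5^3)^2 = 125^2 = 15625
5^7 = 5 * 5^6 = 5 * 15625 = 78125
5^14 = (5^7)^2 = 78125^2 = 6103515625
5^15 = 5 * 5^14 = 5 * 6103515625 = 30517578125
5^30 = (5^15)^2 = 30517578125^2 = 931322574615478515625

Result: 931322574615478515625
Multiplications needed: 7 (7 lines after 5^1)

5^30 = 931322574615478515625. Using exponentiation by squaring, this requires 7 multiplications. The key idea: if the exponent is even, square the half-power; if odd, multiply by the base once.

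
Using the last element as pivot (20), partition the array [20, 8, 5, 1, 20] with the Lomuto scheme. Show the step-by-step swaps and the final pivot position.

Lomuto partition with pivot = 20:

Initial array: [20, 8, 5, 1, 20]

arr[0]=20 <= 20: swap with position 0, array becomes [20, 8, 5, 1, 20]
arr[1]=8 <= 20: swap with position 1, array becomes [20, 8, 5, 1, 20]
arr[2]=5 <= 20: swap with position 2, array becomes [20, 8, 5, 1, 20]
arr[3]=1 <= 20: swap with position 3, array becomes [20, 8, 5, 1, 20]

Place pivot at position 4: [20, 8, 5, 1, 20]
Pivot position: 4

After partitioning with pivot 20, the array becomes [20, 8, 5, 1, 20]. The pivot is placed at index 4. All elements to the left of the pivot are <= 20, and all elements to the right are > 20.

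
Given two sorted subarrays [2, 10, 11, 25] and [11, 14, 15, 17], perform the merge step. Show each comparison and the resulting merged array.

Merging process:

Compare 2 vs 11: take 2 from left. Merged: [2]
Compare 10 vs 11: take 10 from left. Merged: [2, 10]
Compare 11 vs 11: take 11 from left. Merged: [2, 10, 11]
Compare 25 vs 11: take 11 from right. Merged: [2, 10, 11, 11]
Compare 25 vs 14: take 14 from right. Merged: [2, 10, 11, 11, 14]
Compare 25 vs 15: take 15 from right. Merged: [2, 10, 11, 11, 14, 15]
Compare 25 vs 17: take 17 from right. Merged: [2, 10, 11, 11, 14, 15, 17]
Append remaining from left: [25]. Merged: [2, 10, 11, 11, 14, 15, 17, 25]

Final merged array: [2, 10, 11, 11, 14, 15, 17, 25]
Total comparisons: 7

The merged array is [2, 10, 11, 11, 14, 15, 17, 25], requiring 7 comparisons. The merge step runs in O(n) time where n is the total number of elements.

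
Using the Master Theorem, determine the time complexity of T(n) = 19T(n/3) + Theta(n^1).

Master Theorem for T(n) = 19T(n/3) + O(n^1):

a = 19, b = 3, c = 1
log_b(a) = log_3(19) = 2.6801

Case 1: c = 1 < log_3(19) = 2.6801
T(n) = O(n^(log_3 19))

For T(n) = 19T(n/3) + O(n^1): log_3(19) = 2.6801. This is Case 1 of the Master Theorem (c < log_b(a), work dominated by leaves), giving O(n^(log_3 19)).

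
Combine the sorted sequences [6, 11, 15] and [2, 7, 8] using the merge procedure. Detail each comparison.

Merging process:

Compare 6 vs 2: take 2 from right. Merged: [2]
Compare 6 vs 7: take 6 from left. Merged: [2, 6]
Compare 11 vs 7: take 7 from right. Merged: [2, 6, 7]
Compare 11 vs 8: take 8 from right. Merged: [2, 6, 7, 8]
Append remaining from left: [11, 15]. Merged: [2, 6, 7, 8, 11, 15]

Final merged array: [2, 6, 7, 8, 11, 15]
Total comparisons: 4

The merged array is [2, 6, 7, 8, 11, 15], requiring 4 comparisons. The merge step runs in O(n) time where n is the total number of elements.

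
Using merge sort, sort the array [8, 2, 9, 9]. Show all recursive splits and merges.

Merge sort trace:

Split: [8, 2, 9, 9] -> [8, 2] and [9, 9]
  Split: [8, 2] -> [8] and [2]
  Merge: [8] + [2] -> [2, 8]
  Split: [9, 9] -> [9] and [9]
  Merge: [9] + [9] -> [9, 9]
Merge: [2, 8] + [9, 9] -> [2, 8, 9, 9]

Final sorted array: [2, 8, 9, 9]

The merge sort proceeds by recursively splitting the array and merging sorted halves.
After all merges, the sorted array is [2, 8, 9, 9].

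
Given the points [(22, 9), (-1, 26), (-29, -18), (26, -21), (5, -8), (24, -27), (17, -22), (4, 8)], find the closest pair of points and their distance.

Computing all pairwise distances among 8 points:

d((22, 9), (-1, 26)) = 28.6007
d((22, 9), (-29, -18)) = 57.7062
d((22, 9), (26, -21)) = 30.2655
d((22, 9), (5, -8)) = 24.0416
d((22, 9), (24, -27)) = 36.0555
d((22, 9), (17, -22)) = 31.4006
d((22, 9), (4, 8)) = 18.0278
d((-1, 26), (-29, -18)) = 52.1536
d((-1, 26), (26, -21)) = 54.2033
d((-1, 26), (5, -8)) = 34.5254
d((-1, 26), (24, -27)) = 58.6003
d((-1, 26), (17, -22)) = 51.264
d((-1, 26), (4, 8)) = 18.6815
d((-29, -18), (26, -21)) = 55.0818
d((-29, -18), (5, -8)) = 35.4401
d((-29, -18), (24, -27)) = 53.7587
d((-29, -18), (17, -22)) = 46.1736
d((-29, -18), (4, 8)) = 42.0119
d((26, -21), (5, -8)) = 24.6982
d((26, -21), (24, -27)) = 6.3246 <-- minimum
d((26, -21), (17, -22)) = 9.0554
d((26, -21), (4, 8)) = 36.4005
d((5, -8), (24, -27)) = 26.8701
d((5, -8), (17, -22)) = 18.4391
d((5, -8), (4, 8)) = 16.0312
d((24, -27), (17, -22)) = 8.6023
d((24, -27), (4, 8)) = 40.3113
d((17, -22), (4, 8)) = 32.6956

Closest pair: (26, -21) and (24, -27) with distance 6.3246

The closest pair is (26, -21) and (24, -27) with Euclidean distance 6.3246. For 8 points, brute-force pairwise comparison is shown above. For large n, the divide-and-conquer algorithm (sort by x, recurse on halves, check the dividing strip) achieves O(n log n).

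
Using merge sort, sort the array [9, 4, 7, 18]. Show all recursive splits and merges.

Merge sort trace:

Split: [9, 4, 7, 18] -> [9, 4] and [7, 18]
  Split: [9, 4] -> [9] and [4]
  Merge: [9] + [4] -> [4, 9]
  Split: [7, 18] -> [7] and [18]
  Merge: [7] + [18] -> [7, 18]
Merge: [4, 9] + [7, 18] -> [4, 7, 9, 18]

Final sorted array: [4, 7, 9, 18]

The merge sort proceeds by recursively splitting the array and merging sorted halves.
After all merges, the sorted array is [4, 7, 9, 18].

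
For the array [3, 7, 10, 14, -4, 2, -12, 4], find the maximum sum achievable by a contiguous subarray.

Using Kadane's algorithm on [3, 7, 10, 14, -4, 2, -12, 4]:

Scanning through the array:
Position 1 (value 7): max_ending_here = 10, max_so_far = 10
Position 2 (value 10): max_ending_here = 20, max_so_far = 20
Position 3 (value 14): max_ending_here = 34, max_so_far = 34
Position 4 (value -4): max_ending_here = 30, max_so_far = 34
Position 5 (value 2): max_ending_here = 32, max_so_far = 34
Position 6 (value -12): max_ending_here = 20, max_so_far = 34
Position 7 (value 4): max_ending_here = 24, max_so_far = 34

Maximum subarray: [3, 7, 10, 14]
Maximum sum: 34

The maximum subarray is [3, 7, 10, 14] with sum 34. This subarray runs from index 0 to index 3.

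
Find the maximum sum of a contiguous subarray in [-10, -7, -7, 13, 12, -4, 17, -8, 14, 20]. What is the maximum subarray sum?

Using Kadane's algorithm on [-10, -7, -7, 13, 12, -4, 17, -8, 14, 20]:

Scanning through the array:
Position 1 (value -7): max_ending_here = -7, max_so_far = -7
Position 2 (value -7): max_ending_here = -7, max_so_far = -7
Position 3 (value 13): max_ending_here = 13, max_so_far = 13
Position 4 (value 12): max_ending_here = 25, max_so_far = 25
Position 5 (value -4): max_ending_here = 21, max_so_far = 25
Position 6 (value 17): max_ending_here = 38, max_so_far = 38
Position 7 (value -8): max_ending_here = 30, max_so_far = 38
Position 8 (value 14): max_ending_here = 44, max_so_far = 44
Position 9 (value 20): max_ending_here = 64, max_so_far = 64

Maximum subarray: [13, 12, -4, 17, -8, 14, 20]
Maximum sum: 64

The maximum subarray is [13, 12, -4, 17, -8, 14, 20] with sum 64. This subarray runs from index 3 to index 9.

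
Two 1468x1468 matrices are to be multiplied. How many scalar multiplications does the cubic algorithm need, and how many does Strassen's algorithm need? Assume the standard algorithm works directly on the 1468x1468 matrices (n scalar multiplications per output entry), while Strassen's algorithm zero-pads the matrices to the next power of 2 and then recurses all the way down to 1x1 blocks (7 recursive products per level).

Matrix multiplication for 1468x1468 matrices:

Strassen's algorithm requires power-of-2 dimensions. Pad 1468x1468 to 2048x2048 (next power of 2).

Standard algorithm: 1468^3 = 3163575232 multiplications
Strassen's algorithm: 7^(log2(2048)) = 7^11 = 1977326743 multiplications
Savings: 3163575232 - 1977326743 = 1186248489 multiplications

Standard: 3163575232 multiplications (1468^3). Strassen: 1977326743 multiplications (7^11, after padding to 2048x2048). Strassen reduces 8 recursive multiplications to 7 at each level.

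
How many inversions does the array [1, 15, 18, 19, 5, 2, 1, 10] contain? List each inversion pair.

Finding inversions in [1, 15, 18, 19, 5, 2, 1, 10]:

(1, 4): arr[1]=15 > arr[4]=5
(1, 5): arr[1]=15 > arr[5]=2
(1, 6): arr[1]=15 > arr[6]=1
(1, 7): arr[1]=15 > arr[7]=10
(2, 4): arr[2]=18 > arr[4]=5
(2, 5): arr[2]=18 > arr[5]=2
(2, 6): arr[2]=18 > arr[6]=1
(2, 7): arr[2]=18 > arr[7]=10
(3, 4): arr[3]=19 > arr[4]=5
(3, 5): arr[3]=19 > arr[5]=2
(3, 6): arr[3]=19 > arr[6]=1
(3, 7): arr[3]=19 > arr[7]=10
(4, 5): arr[4]=5 > arr[5]=2
(4, 6): arr[4]=5 > arr[6]=1
(5, 6): arr[5]=2 > arr[6]=1

Total inversions: 15

The array has 15 inversion(s): (1,4), (1,5), (1,6), (1,7), (2,4), (2,5), (2,6), (2,7), (3,4), (3,5), (3,6), (3,7), (4,5), (4,6), (5,6). Each pair (i,j) satisfies i < j and arr[i] > arr[j].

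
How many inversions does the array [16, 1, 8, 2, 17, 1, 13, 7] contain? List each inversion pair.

Finding inversions in [16, 1, 8, 2, 17, 1, 13, 7]:

(0, 1): arr[0]=16 > arr[1]=1
(0, 2): arr[0]=16 > arr[2]=8
(0, 3): arr[0]=16 > arr[3]=2
(0, 5): arr[0]=16 > arr[5]=1
(0, 6): arr[0]=16 > arr[6]=13
(0, 7): arr[0]=16 > arr[7]=7
(2, 3): arr[2]=8 > arr[3]=2
(2, 5): arr[2]=8 > arr[5]=1
(2, 7): arr[2]=8 > arr[7]=7
(3, 5): arr[3]=2 > arr[5]=1
(4, 5): arr[4]=17 > arr[5]=1
(4, 6): arr[4]=17 > arr[6]=13
(4, 7): arr[4]=17 > arr[7]=7
(6, 7): arr[6]=13 > arr[7]=7

Total inversions: 14

The array has 14 inversion(s): (0,1), (0,2), (0,3), (0,5), (0,6), (0,7), (2,3), (2,5), (2,7), (3,5), (4,5), (4,6), (4,7), (6,7). Each pair (i,j) satisfies i < j and arr[i] > arr[j].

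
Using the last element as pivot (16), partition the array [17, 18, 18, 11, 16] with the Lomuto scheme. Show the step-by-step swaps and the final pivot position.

Lomuto partition with pivot = 16:

Initial array: [17, 18, 18, 11, 16]

arr[0]=17 > 16: no swap
arr[1]=18 > 16: no swap
arr[2]=18 > 16: no swap
arr[3]=11 <= 16: swap with position 0, array becomes [11, 18, 18, 17, 16]

Place pivot at position 1: [11, 16, 18, 17, 18]
Pivot position: 1

After partitioning with pivot 16, the array becomes [11, 16, 18, 17, 18]. The pivot is placed at index 1. All elements to the left of the pivot are <= 16, and all elements to the right are > 16.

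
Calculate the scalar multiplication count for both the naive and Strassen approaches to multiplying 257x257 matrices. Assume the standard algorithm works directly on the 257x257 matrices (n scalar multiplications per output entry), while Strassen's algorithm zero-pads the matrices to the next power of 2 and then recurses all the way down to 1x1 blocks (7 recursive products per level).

Matrix multiplication for 257x257 matrices:

Strassen's algorithm requires power-of-2 dimensions. Pad 257x257 to 512x512 (next power of 2).

Standard algorithm: 257^3 = 16974593 multiplications
Strassen's algorithm: 7^(log2(512)) = 7^9 = 40353607 multiplications
Difference: 16974593 - 40353607 = -23379014 (Strassen uses MORE here due to padding overhead — for small or just-over-power-of-2 n, padding can outweigh the per-level savings)

Standard: 16974593 multiplications (257^3). Strassen: 40353607 multiplications (7^9, after padding to 512x512). Strassen reduces 8 recursive multiplications to 7 at each level.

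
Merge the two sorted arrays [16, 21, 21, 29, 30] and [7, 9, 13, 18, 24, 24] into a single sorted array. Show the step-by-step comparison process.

Merging process:

Compare 16 vs 7: take 7 from right. Merged: [7]
Compare 16 vs 9: take 9 from right. Merged: [7, 9]
Compare 16 vs 13: take 13 from right. Merged: [7, 9, 13]
Compare 16 vs 18: take 16 from left. Merged: [7, 9, 13, 16]
Compare 21 vs 18: take 18 from right. Merged: [7, 9, 13, 16, 18]
Compare 21 vs 24: take 21 from left. Merged: [7, 9, 13, 16, 18, 21]
Compare 21 vs 24: take 21 from left. Merged: [7, 9, 13, 16, 18, 21, 21]
Compare 29 vs 24: take 24 from right. Merged: [7, 9, 13, 16, 18, 21, 21, 24]
Compare 29 vs 24: take 24 from right. Merged: [7, 9, 13, 16, 18, 21, 21, 24, 24]
Append remaining from left: [29, 30]. Merged: [7, 9, 13, 16, 18, 21, 21, 24, 24, 29, 30]

Final merged array: [7, 9, 13, 16, 18, 21, 21, 24, 24, 29, 30]
Total comparisons: 9

The merged array is [7, 9, 13, 16, 18, 21, 21, 24, 24, 29, 30], requiring 9 comparisons. The merge step runs in O(n) time where n is the total number of elements.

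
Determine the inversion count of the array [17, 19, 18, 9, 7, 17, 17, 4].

Finding inversions in [17, 19, 18, 9, 7, 17, 17, 4]:

(0, 3): arr[0]=17 > arr[3]=9
(0, 4): arr[0]=17 > arr[4]=7
(0, 7): arr[0]=17 > arr[7]=4
(1, 2): arr[1]=19 > arr[2]=18
(1, 3): arr[1]=19 > arr[3]=9
(1, 4): arr[1]=19 > arr[4]=7
(1, 5): arr[1]=19 > arr[5]=17
(1, 6): arr[1]=19 > arr[6]=17
(1, 7): arr[1]=19 > arr[7]=4
(2, 3): arr[2]=18 > arr[3]=9
(2, 4): arr[2]=18 > arr[4]=7
(2, 5): arr[2]=18 > arr[5]=17
(2, 6): arr[2]=18 > arr[6]=17
(2, 7): arr[2]=18 > arr[7]=4
(3, 4): arr[3]=9 > arr[4]=7
(3, 7): arr[3]=9 > arr[7]=4
(4, 7): arr[4]=7 > arr[7]=4
(5, 7): arr[5]=17 > arr[7]=4
(6, 7): arr[6]=17 > arr[7]=4

Total inversions: 19

The array has 19 inversion(s): (0,3), (0,4), (0,7), (1,2), (1,3), (1,4), (1,5), (1,6), (1,7), (2,3), (2,4), (2,5), (2,6), (2,7), (3,4), (3,7), (4,7), (5,7), (6,7). Each pair (i,j) satisfies i < j and arr[i] > arr[j].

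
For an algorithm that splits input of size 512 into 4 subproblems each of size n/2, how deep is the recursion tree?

For divide and conquer with division factor 2:

Problem sizes at each level:
Level 0: 512
Level 1: 256
Level 2: 128
Level 3: 64
Level 4: 32
Level 5: 16
Level 6: 8
Level 7: 4
Level 8: 2
Level 9: 1

The root is level 0 and the size-1 base case is level 9 (the tree spans levels 0 through 9, i.e. 10 levels counting the root), so the depth is the number of divisions: log_2(512) = 9

The recursion tree depth is log_2(512) = 9. At each level, the problem size is divided by 2, so it takes 9 divisions to reduce to a base case of size 1. The algorithm makes 4 recursive calls at each level.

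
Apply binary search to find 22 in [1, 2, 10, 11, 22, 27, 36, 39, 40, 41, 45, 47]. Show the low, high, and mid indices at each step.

Binary search for 22 in [1, 2, 10, 11, 22, 27, 36, 39, 40, 41, 45, 47]:

lo=0, hi=11, mid=5, arr[mid]=27 -> 27 > 22, search left half
lo=0, hi=4, mid=2, arr[mid]=10 -> 10 < 22, search right half
lo=3, hi=4, mid=3, arr[mid]=11 -> 11 < 22, search right half
lo=4, hi=4, mid=4, arr[mid]=22 -> Found target at index 4!

Binary search finds 22 at index 4 after 4 comparisons. The search repeatedly halves the search space by comparing with the middle element.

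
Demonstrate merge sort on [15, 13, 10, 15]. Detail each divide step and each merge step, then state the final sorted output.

Merge sort trace:

Split: [15, 13, 10, 15] -> [15, 13] and [10, 15]
  Split: [15, 13] -> [15] and [13]
  Merge: [15] + [13] -> [13, 15]
  Split: [10, 15] -> [10] and [15]
  Merge: [10] + [15] -> [10, 15]
Merge: [13, 15] + [10, 15] -> [10, 13, 15, 15]

Final sorted array: [10, 13, 15, 15]

The merge sort proceeds by recursively splitting the array and merging sorted halves.
After all merges, the sorted array is [10, 13, 15, 15].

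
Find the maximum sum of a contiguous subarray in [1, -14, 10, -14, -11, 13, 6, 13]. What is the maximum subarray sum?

Using Kadane's algorithm on [1, -14, 10, -14, -11, 13, 6, 13]:

Scanning through the array:
Position 1 (value -14): max_ending_here = -13, max_so_far = 1
Position 2 (value 10): max_ending_here = 10, max_so_far = 10
Position 3 (value -14): max_ending_here = -4, max_so_far = 10
Position 4 (value -11): max_ending_here = -11, max_so_far = 10
Position 5 (value 13): max_ending_here = 13, max_so_far = 13
Position 6 (value 6): max_ending_here = 19, max_so_far = 19
Position 7 (value 13): max_ending_here = 32, max_so_far = 32

Maximum subarray: [13, 6, 13]
Maximum sum: 32

The maximum subarray is [13, 6, 13] with sum 32. This subarray runs from index 5 to index 7.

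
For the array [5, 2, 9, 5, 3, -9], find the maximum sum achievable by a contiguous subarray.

Using Kadane's algorithm on [5, 2, 9, 5, 3, -9]:

Scanning through the array:
Position 1 (value 2): max_ending_here = 7, max_so_far = 7
Position 2 (value 9): max_ending_here = 16, max_so_far = 16
Position 3 (value 5): max_ending_here = 21, max_so_far = 21
Position 4 (value 3): max_ending_here = 24, max_so_far = 24
Position 5 (value -9): max_ending_here = 15, max_so_far = 24

Maximum subarray: [5, 2, 9, 5, 3]
Maximum sum: 24

The maximum subarray is [5, 2, 9, 5, 3] with sum 24. This subarray runs from index 0 to index 4.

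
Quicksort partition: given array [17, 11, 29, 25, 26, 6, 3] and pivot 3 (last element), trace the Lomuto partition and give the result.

Lomuto partition with pivot = 3:

Initial array: [17, 11, 29, 25, 26, 6, 3]

arr[0]=17 > 3: no swap
arr[1]=11 > 3: no swap
arr[2]=29 > 3: no swap
arr[3]=25 > 3: no swap
arr[4]=26 > 3: no swap
arr[5]=6 > 3: no swap

Place pivot at position 0: [3, 11, 29, 25, 26, 6, 17]
Pivot position: 0

After partitioning with pivot 3, the array becomes [3, 11, 29, 25, 26, 6, 17]. The pivot is placed at index 0. All elements to the left of the pivot are <= 3, and all elements to the right are > 3.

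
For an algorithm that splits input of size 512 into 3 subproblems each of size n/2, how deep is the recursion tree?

For divide and conquer with division factor 2:

Problem sizes at each level:
Level 0: 512
Level 1: 256
Level 2: 128
Level 3: 64
Level 4: 32
Level 5: 16
Level 6: 8
Level 7: 4
Level 8: 2
Level 9: 1

The root is level 0 and the size-1 base case is level 9 (the tree spans levels 0 through 9, i.e. 10 levels counting the root), so the depth is the number of divisions: log_2(512) = 9

The recursion tree depth is log_2(512) = 9. At each level, the problem size is divided by 2, so it takes 9 divisions to reduce to a base case of size 1. The algorithm makes 3 recursive calls at each level.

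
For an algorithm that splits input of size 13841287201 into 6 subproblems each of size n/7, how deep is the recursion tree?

For divide and conquer with division factor 7:

Problem sizes at each level:
Level 0: 13841287201
Level 1: 1977326743
Level 2: 282475249
Level 3: 40353607
Level 4: 5764801
Level 5: 823543
Level 6: 117649
Level 7: 16807
Level 8: 2401
Level 9: 343
Level 10: 49
Level 11: 7
Level 12: 1

The root is level 0 and the size-1 base case is level 12 (the tree spans levels 0 through 12, i.e. 13 levels counting the root), so the depth is the number of divisions: log_7(13841287201) = 12

The recursion tree depth is log_7(13841287201) = 12. At each level, the problem size is divided by 7, so it takes 12 divisions to reduce to a base case of size 1. The algorithm makes 6 recursive calls at each level.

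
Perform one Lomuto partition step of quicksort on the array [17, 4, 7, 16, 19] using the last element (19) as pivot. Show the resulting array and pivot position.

Lomuto partition with pivot = 19:

Initial array: [17, 4, 7, 16, 19]

arr[0]=17 <= 19: swap with position 0, array becomes [17, 4, 7, 16, 19]
arr[1]=4 <= 19: swap with position 1, array becomes [17, 4, 7, 16, 19]
arr[2]=7 <= 19: swap with position 2, array becomes [17, 4, 7, 16, 19]
arr[3]=16 <= 19: swap with position 3, array becomes [17, 4, 7, 16, 19]

Place pivot at position 4: [17, 4, 7, 16, 19]
Pivot position: 4

After partitioning with pivot 19, the array becomes [17, 4, 7, 16, 19]. The pivot is placed at index 4. All elements to the left of the pivot are <= 19, and all elements to the right are > 19.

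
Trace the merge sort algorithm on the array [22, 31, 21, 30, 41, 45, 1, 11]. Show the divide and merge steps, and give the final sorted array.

Merge sort trace:

Split: [22, 31, 21, 30, 41, 45, 1, 11] -> [22, 31, 21, 30] and [41, 45, 1, 11]
  Split: [22, 31, 21, 30] -> [22, 31] and [21, 30]
    Split: [22, 31] -> [22] and [31]
    Merge: [22] + [31] -> [22, 31]
    Split: [21, 30] -> [21] and [30]
    Merge: [21] + [30] -> [21, 30]
  Merge: [22, 31] + [21, 30] -> [21, 22, 30, 31]
  Split: [41, 45, 1, 11] -> [41, 45] and [1, 11]
    Split: [41, 45] -> [41] and [45]
    Merge: [41] + [45] -> [41, 45]
    Split: [1, 11] -> [1] and [11]
    Merge: [1] + [11] -> [1, 11]
  Merge: [41, 45] + [1, 11] -> [1, 11, 41, 45]
Merge: [21, 22, 30, 31] + [1, 11, 41, 45] -> [1, 11, 21, 22, 30, 31, 41, 45]

Final sorted array: [1, 11, 21, 22, 30, 31, 41, 45]

The merge sort proceeds by recursively splitting the array and merging sorted halves.
After all merges, the sorted array is [1, 11, 21, 22, 30, 31, 41, 45].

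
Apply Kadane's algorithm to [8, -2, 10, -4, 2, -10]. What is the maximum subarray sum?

Using Kadane's algorithm on [8, -2, 10, -4, 2, -10]:

Scanning through the array:
Position 1 (value -2): max_ending_here = 6, max_so_far = 8
Position 2 (value 10): max_ending_here = 16, max_so_far = 16
Position 3 (value -4): max_ending_here = 12, max_so_far = 16
Position 4 (value 2): max_ending_here = 14, max_so_far = 16
Position 5 (value -10): max_ending_here = 4, max_so_far = 16

Maximum subarray: [8, -2, 10]
Maximum sum: 16

The maximum subarray is [8, -2, 10] with sum 16. This subarray runs from index 0 to index 2.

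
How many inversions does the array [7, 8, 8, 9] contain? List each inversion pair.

Finding inversions in [7, 8, 8, 9]:


Total inversions: 0

The array has 0 inversions. It is already sorted.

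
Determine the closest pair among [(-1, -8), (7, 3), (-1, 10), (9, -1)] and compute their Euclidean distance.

Computing all pairwise distances among 4 points:

d((-1, -8), (7, 3)) = 13.6015
d((-1, -8), (-1, 10)) = 18.0
d((-1, -8), (9, -1)) = 12.2066
d((7, 3), (-1, 10)) = 10.6301
d((7, 3), (9, -1)) = 4.4721 <-- minimum
d((-1, 10), (9, -1)) = 14.8661

Closest pair: (7, 3) and (9, -1) with distance 4.4721

The closest pair is (7, 3) and (9, -1) with Euclidean distance 4.4721. For 4 points, brute-force pairwise comparison is shown above. For large n, the divide-and-conquer algorithm (sort by x, recurse on halves, check the dividing strip) achieves O(n log n).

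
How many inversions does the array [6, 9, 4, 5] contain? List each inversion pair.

Finding inversions in [6, 9, 4, 5]:

(0, 2): arr[0]=6 > arr[2]=4
(0, 3): arr[0]=6 > arr[3]=5
(1, 2): arr[1]=9 > arr[2]=4
(1, 3): arr[1]=9 > arr[3]=5

Total inversions: 4

The array has 4 inversion(s): (0,2), (0,3), (1,2), (1,3). Each pair (i,j) satisfies i < j and arr[i] > arr[j].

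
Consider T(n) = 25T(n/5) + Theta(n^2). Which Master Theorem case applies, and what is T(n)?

Master Theorem for T(n) = 25T(n/5) + O(n^2):

a = 25, b = 5, c = 2
log_b(a) = log_5(25) = 2.0000

Case 2: c = 2 = log_5(25) = 2.0000
T(n) = O(n^2 log n) = O(n^2 log n)

For T(n) = 25T(n/5) + O(n^2): log_5(25) = 2.0000. This is Case 2 of the Master Theorem (c = log_b(a), equal work at all levels), giving O(n^2 log n).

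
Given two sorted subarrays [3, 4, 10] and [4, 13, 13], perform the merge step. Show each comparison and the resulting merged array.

Merging process:

Compare 3 vs 4: take 3 from left. Merged: [3]
Compare 4 vs 4: take 4 from left. Merged: [3, 4]
Compare 10 vs 4: take 4 from right. Merged: [3, 4, 4]
Compare 10 vs 13: take 10 from left. Merged: [3, 4, 4, 10]
Append remaining from right: [13, 13]. Merged: [3, 4, 4, 10, 13, 13]

Final merged array: [3, 4, 4, 10, 13, 13]
Total comparisons: 4

The merged array is [3, 4, 4, 10, 13, 13], requiring 4 comparisons. The merge step runs in O(n) time where n is the total number of elements.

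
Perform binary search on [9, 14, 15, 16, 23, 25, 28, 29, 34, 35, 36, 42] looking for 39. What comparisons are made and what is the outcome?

Binary search for 39 in [9, 14, 15, 16, 23, 25, 28, 29, 34, 35, 36, 42]:

lo=0, hi=11, mid=5, arr[mid]=25 -> 25 < 39, search right half
lo=6, hi=11, mid=8, arr[mid]=34 -> 34 < 39, search right half
lo=9, hi=11, mid=10, arr[mid]=36 -> 36 < 39, search right half
lo=11, hi=11, mid=11, arr[mid]=42 -> 42 > 39, search left half
lo=11 > hi=10, target 39 not found

Binary search determines that 39 is not in the array after 4 comparisons. The search space was exhausted without finding the target.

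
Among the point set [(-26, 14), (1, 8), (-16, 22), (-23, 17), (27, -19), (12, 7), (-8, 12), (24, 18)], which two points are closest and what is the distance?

Computing all pairwise distances among 8 points:

d((-26, 14), (1, 8)) = 27.6586
d((-26, 14), (-16, 22)) = 12.8062
d((-26, 14), (-23, 17)) = 4.2426 <-- minimum
d((-26, 14), (27, -19)) = 62.434
d((-26, 14), (12, 7)) = 38.6394
d((-26, 14), (-8, 12)) = 18.1108
d((-26, 14), (24, 18)) = 50.1597
d((1, 8), (-16, 22)) = 22.0227
d((1, 8), (-23, 17)) = 25.632
d((1, 8), (27, -19)) = 37.4833
d((1, 8), (12, 7)) = 11.0454
d((1, 8), (-8, 12)) = 9.8489
d((1, 8), (24, 18)) = 25.0799
d((-16, 22), (-23, 17)) = 8.6023
d((-16, 22), (27, -19)) = 59.4138
d((-16, 22), (12, 7)) = 31.7648
d((-16, 22), (-8, 12)) = 12.8062
d((-16, 22), (24, 18)) = 40.1995
d((-23, 17), (27, -19)) = 61.6117
d((-23, 17), (12, 7)) = 36.4005
d((-23, 17), (-8, 12)) = 15.8114
d((-23, 17), (24, 18)) = 47.0106
d((27, -19), (12, 7)) = 30.0167
d((27, -19), (-8, 12)) = 46.7547
d((27, -19), (24, 18)) = 37.1214
d((12, 7), (-8, 12)) = 20.6155
d((12, 7), (24, 18)) = 16.2788
d((-8, 12), (24, 18)) = 32.5576

Closest pair: (-26, 14) and (-23, 17) with distance 4.2426

The closest pair is (-26, 14) and (-23, 17) with Euclidean distance 4.2426. For 8 points, brute-force pairwise comparison is shown above. For large n, the divide-and-conquer algorithm (sort by x, recurse on halves, check the dividing strip) achieves O(n log n).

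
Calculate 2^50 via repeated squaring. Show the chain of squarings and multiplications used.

Computing 2^50 by squaring (build up from 2^1; each line after the first costs one multiplication):

2^1 = 2
2^2 = (2^1)^2 = 2^2 = 4
2^3 = 2 * 2^2 = 2 * 4 = 8
2^6 = (2^3)^2 = 8^2 = 64
2^12 = (2^6)^2 = 64^2 = 4096
2^24 = (2^12)^2 = 4096^2 = 16777216
2^25 = 2 * 2^24 = 2 * 16777216 = 33554432
2^50 = (2^25)^2 = 33554432^2 = 1125899906842624

Result: 1125899906842624
Multiplications needed: 7 (7 lines after 2^1)

2^50 = 1125899906842624. Using exponentiation by squaring, this requires 7 multiplications. The key idea: if the exponent is even, square the half-power; if odd, multiply by the base once.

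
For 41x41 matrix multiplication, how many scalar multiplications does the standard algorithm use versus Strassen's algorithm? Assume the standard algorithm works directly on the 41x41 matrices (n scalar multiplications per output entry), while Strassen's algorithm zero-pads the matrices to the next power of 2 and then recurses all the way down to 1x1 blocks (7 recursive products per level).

Matrix multiplication for 41x41 matrices:

Strassen's algorithm requires power-of-2 dimensions. Pad 41x41 to 64x64 (next power of 2).

Standard algorithm: 41^3 = 68921 multiplications
Strassen's algorithm: 7^(log2(64)) = 7^6 = 117649 multiplications
Difference: 68921 - 117649 = -48728 (Strassen uses MORE here due to padding overhead — for small or just-over-power-of-2 n, padding can outweigh the per-level savings)

Standard: 68921 multiplications (41^3). Strassen: 117649 multiplications (7^6, after padding to 64x64). Strassen reduces 8 recursive multiplications to 7 at each level.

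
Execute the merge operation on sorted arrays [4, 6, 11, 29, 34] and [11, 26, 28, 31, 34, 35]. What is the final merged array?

Merging process:

Compare 4 vs 11: take 4 from left. Merged: [4]
Compare 6 vs 11: take 6 from left. Merged: [4, 6]
Compare 11 vs 11: take 11 from left. Merged: [4, 6, 11]
Compare 29 vs 11: take 11 from right. Merged: [4, 6, 11, 11]
Compare 29 vs 26: take 26 from right. Merged: [4, 6, 11, 11, 26]
Compare 29 vs 28: take 28 from right. Merged: [4, 6, 11, 11, 26, 28]
Compare 29 vs 31: take 29 from left. Merged: [4, 6, 11, 11, 26, 28, 29]
Compare 34 vs 31: take 31 from right. Merged: [4, 6, 11, 11, 26, 28, 29, 31]
Compare 34 vs 34: take 34 from left. Merged: [4, 6, 11, 11, 26, 28, 29, 31, 34]
Append remaining from right: [34, 35]. Merged: [4, 6, 11, 11, 26, 28, 29, 31, 34, 34, 35]

Final merged array: [4, 6, 11, 11, 26, 28, 29, 31, 34, 34, 35]
Total comparisons: 9

The merged array is [4, 6, 11, 11, 26, 28, 29, 31, 34, 34, 35], requiring 9 comparisons. The merge step runs in O(n) time where n is the total number of elements.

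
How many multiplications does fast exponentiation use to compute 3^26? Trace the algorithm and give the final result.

Computing 3^26 by squaring (build up from 3^1; each line after the first costs one multiplication):

3^1 = 3
3^2 = (3^1)^2 = 3^2 = 9
3^3 = 3 * 3^2 = 3 * 9 = 27
3^6 = (3^3)^2 = 27^2 = 729
3^12 = (3^6)^2 = 729^2 = 531441
3^13 = 3 * 3^12 = 3 * 531441 = 1594323
3^26 = (3^13)^2 = 1594323^2 = 2541865828329

Result: 2541865828329
Multiplications needed: 6 (6 lines after 3^1)

3^26 = 2541865828329. Using exponentiation by squaring, this requires 6 multiplications. The key idea: if the exponent is even, square the half-power; if odd, multiply by the base once.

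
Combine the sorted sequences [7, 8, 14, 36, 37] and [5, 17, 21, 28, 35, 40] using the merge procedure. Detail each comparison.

Merging process:

Compare 7 vs 5: take 5 from right. Merged: [5]
Compare 7 vs 17: take 7 from left. Merged: [5, 7]
Compare 8 vs 17: take 8 from left. Merged: [5, 7, 8]
Compare 14 vs 17: take 14 from left. Merged: [5, 7, 8, 14]
Compare 36 vs 17: take 17 from right. Merged: [5, 7, 8, 14, 17]
Compare 36 vs 21: take 21 from right. Merged: [5, 7, 8, 14, 17, 21]
Compare 36 vs 28: take 28 from right. Merged: [5, 7, 8, 14, 17, 21, 28]
Compare 36 vs 35: take 35 from right. Merged: [5, 7, 8, 14, 17, 21, 28, 35]
Compare 36 vs 40: take 36 from left. Merged: [5, 7, 8, 14, 17, 21, 28, 35, 36]
Compare 37 vs 40: take 37 from left. Merged: [5, 7, 8, 14, 17, 21, 28, 35, 36, 37]
Append remaining from right: [40]. Merged: [5, 7, 8, 14, 17, 21, 28, 35, 36, 37, 40]

Final merged array: [5, 7, 8, 14, 17, 21, 28, 35, 36, 37, 40]
Total comparisons: 10

The merged array is [5, 7, 8, 14, 17, 21, 28, 35, 36, 37, 40], requiring 10 comparisons. The merge step runs in O(n) time where n is the total number of elements.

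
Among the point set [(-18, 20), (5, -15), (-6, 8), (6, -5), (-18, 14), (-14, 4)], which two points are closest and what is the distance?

Computing all pairwise distances among 6 points:

d((-18, 20), (5, -15)) = 41.8808
d((-18, 20), (-6, 8)) = 16.9706
d((-18, 20), (6, -5)) = 34.6554
d((-18, 20), (-18, 14)) = 6.0 <-- minimum
d((-18, 20), (-14, 4)) = 16.4924
d((5, -15), (-6, 8)) = 25.4951
d((5, -15), (6, -5)) = 10.0499
d((5, -15), (-18, 14)) = 37.0135
d((5, -15), (-14, 4)) = 26.8701
d((-6, 8), (6, -5)) = 17.6918
d((-6, 8), (-18, 14)) = 13.4164
d((-6, 8), (-14, 4)) = 8.9443
d((6, -5), (-18, 14)) = 30.6105
d((6, -5), (-14, 4)) = 21.9317
d((-18, 14), (-14, 4)) = 10.7703

Closest pair: (-18, 20) and (-18, 14) with distance 6.0

The closest pair is (-18, 20) and (-18, 14) with Euclidean distance 6.0. For 6 points, brute-force pairwise comparison is shown above. For large n, the divide-and-conquer algorithm (sort by x, recurse on halves, check the dividing strip) achieves O(n log n).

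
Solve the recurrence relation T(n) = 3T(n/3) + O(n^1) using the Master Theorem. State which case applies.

Master Theorem for T(n) = 3T(n/3) + O(n^1):

a = 3, b = 3, c = 1
log_b(a) = log_3(3) = 1.0000

Case 2: c = 1 = log_3(3) = 1.0000
T(n) = O(n^1 log n) = O(n log n)

For T(n) = 3T(n/3) + O(n^1): log_3(3) = 1.0000. This is Case 2 of the Master Theorem (c = log_b(a), equal work at all levels), giving O(n log n).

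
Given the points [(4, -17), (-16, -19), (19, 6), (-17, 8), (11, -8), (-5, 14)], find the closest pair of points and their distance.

Computing all pairwise distances among 6 points:

d((4, -17), (-16, -19)) = 20.0998
d((4, -17), (19, 6)) = 27.4591
d((4, -17), (-17, 8)) = 32.6497
d((4, -17), (11, -8)) = 11.4018 <-- minimum
d((4, -17), (-5, 14)) = 32.28
d((-16, -19), (19, 6)) = 43.0116
d((-16, -19), (-17, 8)) = 27.0185
d((-16, -19), (11, -8)) = 29.1548
d((-16, -19), (-5, 14)) = 34.7851
d((19, 6), (-17, 8)) = 36.0555
d((19, 6), (11, -8)) = 16.1245
d((19, 6), (-5, 14)) = 25.2982
d((-17, 8), (11, -8)) = 32.249
d((-17, 8), (-5, 14)) = 13.4164
d((11, -8), (-5, 14)) = 27.2029

Closest pair: (4, -17) and (11, -8) with distance 11.4018

The closest pair is (4, -17) and (11, -8) with Euclidean distance 11.4018. For 6 points, brute-force pairwise comparison is shown above. For large n, the divide-and-conquer algorithm (sort by x, recurse on halves, check the dividing strip) achieves O(n log n).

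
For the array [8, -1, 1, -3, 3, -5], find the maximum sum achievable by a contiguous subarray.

Using Kadane's algorithm on [8, -1, 1, -3, 3, -5]:

Scanning through the array:
Position 1 (value -1): max_ending_here = 7, max_so_far = 8
Position 2 (value 1): max_ending_here = 8, max_so_far = 8
Position 3 (value -3): max_ending_here = 5, max_so_far = 8
Position 4 (value 3): max_ending_here = 8, max_so_far = 8
Position 5 (value -5): max_ending_here = 3, max_so_far = 8

Maximum subarray: [8]
Maximum sum: 8

The maximum subarray is [8] with sum 8. This subarray runs from index 0 to index 0.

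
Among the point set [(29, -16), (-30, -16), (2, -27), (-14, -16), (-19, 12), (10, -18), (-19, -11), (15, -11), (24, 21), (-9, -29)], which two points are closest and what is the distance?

Computing all pairwise distances among 10 points:

d((29, -16), (-30, -16)) = 59.0
d((29, -16), (2, -27)) = 29.1548
d((29, -16), (-14, -16)) = 43.0
d((29, -16), (-19, 12)) = 55.5698
d((29, -16), (10, -18)) = 19.105
d((29, -16), (-19, -11)) = 48.2597
d((29, -16), (15, -11)) = 14.8661
d((29, -16), (24, 21)) = 37.3363
d((29, -16), (-9, -29)) = 40.1622
d((-30, -16), (2, -27)) = 33.8378
d((-30, -16), (-14, -16)) = 16.0
d((-30, -16), (-19, 12)) = 30.0832
d((-30, -16), (10, -18)) = 40.05
d((-30, -16), (-19, -11)) = 12.083
d((-30, -16), (15, -11)) = 45.2769
d((-30, -16), (24, 21)) = 65.4599
d((-30, -16), (-9, -29)) = 24.6982
d((2, -27), (-14, -16)) = 19.4165
d((2, -27), (-19, 12)) = 44.2945
d((2, -27), (10, -18)) = 12.0416
d((2, -27), (-19, -11)) = 26.4008
d((2, -27), (15, -11)) = 20.6155
d((2, -27), (24, 21)) = 52.8015
d((2, -27), (-9, -29)) = 11.1803
d((-14, -16), (-19, 12)) = 28.4429
d((-14, -16), (10, -18)) = 24.0832
d((-14, -16), (-19, -11)) = 7.0711 <-- minimum
d((-14, -16), (15, -11)) = 29.4279
d((-14, -16), (24, 21)) = 53.0377
d((-14, -16), (-9, -29)) = 13.9284
d((-19, 12), (10, -18)) = 41.7253
d((-19, 12), (-19, -11)) = 23.0
d((-19, 12), (15, -11)) = 41.0488
d((-19, 12), (24, 21)) = 43.9318
d((-19, 12), (-9, -29)) = 42.2019
d((10, -18), (-19, -11)) = 29.8329
d((10, -18), (15, -11)) = 8.6023
d((10, -18), (24, 21)) = 41.4367
d((10, -18), (-9, -29)) = 21.9545
d((-19, -11), (15, -11)) = 34.0
d((-19, -11), (24, 21)) = 53.6004
d((-19, -11), (-9, -29)) = 20.5913
d((15, -11), (24, 21)) = 33.2415
d((15, -11), (-9, -29)) = 30.0
d((24, 21), (-9, -29)) = 59.9083

Closest pair: (-14, -16) and (-19, -11) with distance 7.0711

The closest pair is (-14, -16) and (-19, -11) with Euclidean distance 7.0711. For 10 points, brute-force pairwise comparison is shown above. For large n, the divide-and-conquer algorithm (sort by x, recurse on halves, check the dividing strip) achieves O(n log n).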